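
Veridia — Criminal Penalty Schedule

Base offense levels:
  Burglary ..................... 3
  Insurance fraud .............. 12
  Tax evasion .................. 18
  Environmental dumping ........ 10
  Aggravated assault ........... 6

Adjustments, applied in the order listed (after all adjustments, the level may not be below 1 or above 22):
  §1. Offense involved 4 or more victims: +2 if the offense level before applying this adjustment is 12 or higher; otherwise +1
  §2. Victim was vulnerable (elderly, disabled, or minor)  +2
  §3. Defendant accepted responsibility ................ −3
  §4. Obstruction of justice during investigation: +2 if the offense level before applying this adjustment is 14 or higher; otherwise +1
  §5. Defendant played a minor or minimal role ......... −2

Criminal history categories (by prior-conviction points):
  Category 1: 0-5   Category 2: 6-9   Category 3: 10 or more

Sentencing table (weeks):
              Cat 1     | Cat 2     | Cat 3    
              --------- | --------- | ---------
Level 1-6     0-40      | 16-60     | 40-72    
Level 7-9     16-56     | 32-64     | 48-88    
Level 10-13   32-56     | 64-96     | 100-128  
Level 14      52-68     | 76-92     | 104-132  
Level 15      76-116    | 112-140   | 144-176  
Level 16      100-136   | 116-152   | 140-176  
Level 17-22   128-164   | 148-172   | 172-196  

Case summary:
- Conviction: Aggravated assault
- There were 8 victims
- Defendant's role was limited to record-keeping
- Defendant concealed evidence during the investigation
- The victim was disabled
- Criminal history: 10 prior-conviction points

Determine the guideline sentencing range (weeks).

48-88 weeks

Base offense level for aggravated assault: 6.
§1 applies (level before this adjustment is 6 < 12, so +1): 6 + 1 = 7.
§2 applies: 7 + 2 = 9.
§3 does not apply.
§4 applies (level before this adjustment is 9 < 14, so +1): 9 + 1 = 10.
§5 applies: 10 − 2 = 8.
Final offense level: 8.
Criminal history: 10 prior points → Category 3 (10+).
Level 8 falls in the 7-9 band.
Grid: Level 7-9 × Category 3 = 48-88 weeks.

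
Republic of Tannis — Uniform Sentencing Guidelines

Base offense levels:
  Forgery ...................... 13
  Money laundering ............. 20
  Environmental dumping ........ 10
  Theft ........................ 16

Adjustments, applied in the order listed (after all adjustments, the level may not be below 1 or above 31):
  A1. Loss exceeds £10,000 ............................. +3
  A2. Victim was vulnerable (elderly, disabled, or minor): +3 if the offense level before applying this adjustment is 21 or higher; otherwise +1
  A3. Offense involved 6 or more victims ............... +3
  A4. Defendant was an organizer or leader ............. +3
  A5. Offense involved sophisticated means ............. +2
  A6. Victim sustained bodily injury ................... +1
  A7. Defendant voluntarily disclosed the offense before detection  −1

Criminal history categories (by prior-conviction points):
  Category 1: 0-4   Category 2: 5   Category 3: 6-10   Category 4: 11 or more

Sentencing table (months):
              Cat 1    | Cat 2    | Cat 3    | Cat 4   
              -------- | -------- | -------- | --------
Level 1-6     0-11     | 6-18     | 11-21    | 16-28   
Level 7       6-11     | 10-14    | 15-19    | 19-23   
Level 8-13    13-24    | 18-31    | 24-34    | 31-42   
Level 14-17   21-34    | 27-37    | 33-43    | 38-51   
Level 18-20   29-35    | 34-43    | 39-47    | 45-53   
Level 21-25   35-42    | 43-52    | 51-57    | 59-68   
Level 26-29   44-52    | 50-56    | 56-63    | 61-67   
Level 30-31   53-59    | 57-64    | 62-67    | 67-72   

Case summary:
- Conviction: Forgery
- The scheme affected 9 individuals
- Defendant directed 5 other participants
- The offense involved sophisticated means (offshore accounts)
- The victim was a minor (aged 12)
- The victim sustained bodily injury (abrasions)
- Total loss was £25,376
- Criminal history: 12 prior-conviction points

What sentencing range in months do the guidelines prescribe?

61-67 months

Base offense level for forgery: 13.
A1 applies: 13 + 3 = 16.
A2 applies (level before this adjustment is 16 < 21, so +1): 16 + 1 = 17.
A3 applies: 17 + 3 = 20.
A4 applies: 20 + 3 = 23.
A5 applies: 23 + 2 = 25.
A6 applies: 25 + 1 = 26.
Final offense level: 26.
Criminal history: 12 prior points → Category 4 (11+).
Level 26 falls in the 26-29 band.
Grid: Level 26-29 × Category 4 = 61-67 months.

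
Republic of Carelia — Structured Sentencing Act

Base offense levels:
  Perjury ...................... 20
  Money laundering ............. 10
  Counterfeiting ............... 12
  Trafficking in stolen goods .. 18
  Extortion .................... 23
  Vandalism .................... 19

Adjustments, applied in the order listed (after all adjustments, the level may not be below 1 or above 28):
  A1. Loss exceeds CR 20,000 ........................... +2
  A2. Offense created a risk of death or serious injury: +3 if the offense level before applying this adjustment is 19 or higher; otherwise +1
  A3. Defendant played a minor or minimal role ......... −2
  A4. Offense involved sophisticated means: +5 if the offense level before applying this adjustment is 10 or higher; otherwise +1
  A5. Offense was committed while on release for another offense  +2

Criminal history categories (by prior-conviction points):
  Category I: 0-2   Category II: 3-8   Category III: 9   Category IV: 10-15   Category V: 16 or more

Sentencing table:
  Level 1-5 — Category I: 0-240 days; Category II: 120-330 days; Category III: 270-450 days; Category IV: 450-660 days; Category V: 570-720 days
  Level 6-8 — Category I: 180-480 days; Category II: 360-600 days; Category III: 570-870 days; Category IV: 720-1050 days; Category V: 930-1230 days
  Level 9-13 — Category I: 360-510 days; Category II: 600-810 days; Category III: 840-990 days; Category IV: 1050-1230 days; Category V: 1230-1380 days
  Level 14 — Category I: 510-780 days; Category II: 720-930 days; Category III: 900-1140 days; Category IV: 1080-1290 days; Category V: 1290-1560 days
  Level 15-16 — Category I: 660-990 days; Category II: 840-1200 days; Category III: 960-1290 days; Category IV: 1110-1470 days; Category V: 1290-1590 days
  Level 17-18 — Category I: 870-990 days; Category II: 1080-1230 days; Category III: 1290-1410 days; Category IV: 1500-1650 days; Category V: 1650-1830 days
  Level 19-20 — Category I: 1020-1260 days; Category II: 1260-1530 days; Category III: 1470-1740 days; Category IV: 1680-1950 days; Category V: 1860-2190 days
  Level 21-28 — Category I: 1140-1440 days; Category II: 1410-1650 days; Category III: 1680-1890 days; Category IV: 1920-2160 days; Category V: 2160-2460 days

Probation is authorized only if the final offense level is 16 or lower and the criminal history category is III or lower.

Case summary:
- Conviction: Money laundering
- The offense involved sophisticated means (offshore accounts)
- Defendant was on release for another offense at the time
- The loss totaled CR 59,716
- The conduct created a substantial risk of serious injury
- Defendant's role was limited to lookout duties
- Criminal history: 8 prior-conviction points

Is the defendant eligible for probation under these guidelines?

Base offense level for money laundering: 10.
A1 applies: 10 + 2 = 12.
A2 applies (level before this adjustment is 12 < 19, so +1): 12 + 1 = 13.
A3 applies: 13 − 2 = 11.
A4 applies (level before this adjustment is 11 ≥ 10, so +5): 11 + 5 = 16.
A5 applies: 16 + 2 = 18.
Final offense level: 18.
Criminal history: 8 prior points → Category II (3-8).
Level 18 falls in the 17-18 band.
Grid: Level 17-18 × Category II = 1080-1230 days.
Probation check: level 18 > 16 and category II ≤ III → not eligible.

No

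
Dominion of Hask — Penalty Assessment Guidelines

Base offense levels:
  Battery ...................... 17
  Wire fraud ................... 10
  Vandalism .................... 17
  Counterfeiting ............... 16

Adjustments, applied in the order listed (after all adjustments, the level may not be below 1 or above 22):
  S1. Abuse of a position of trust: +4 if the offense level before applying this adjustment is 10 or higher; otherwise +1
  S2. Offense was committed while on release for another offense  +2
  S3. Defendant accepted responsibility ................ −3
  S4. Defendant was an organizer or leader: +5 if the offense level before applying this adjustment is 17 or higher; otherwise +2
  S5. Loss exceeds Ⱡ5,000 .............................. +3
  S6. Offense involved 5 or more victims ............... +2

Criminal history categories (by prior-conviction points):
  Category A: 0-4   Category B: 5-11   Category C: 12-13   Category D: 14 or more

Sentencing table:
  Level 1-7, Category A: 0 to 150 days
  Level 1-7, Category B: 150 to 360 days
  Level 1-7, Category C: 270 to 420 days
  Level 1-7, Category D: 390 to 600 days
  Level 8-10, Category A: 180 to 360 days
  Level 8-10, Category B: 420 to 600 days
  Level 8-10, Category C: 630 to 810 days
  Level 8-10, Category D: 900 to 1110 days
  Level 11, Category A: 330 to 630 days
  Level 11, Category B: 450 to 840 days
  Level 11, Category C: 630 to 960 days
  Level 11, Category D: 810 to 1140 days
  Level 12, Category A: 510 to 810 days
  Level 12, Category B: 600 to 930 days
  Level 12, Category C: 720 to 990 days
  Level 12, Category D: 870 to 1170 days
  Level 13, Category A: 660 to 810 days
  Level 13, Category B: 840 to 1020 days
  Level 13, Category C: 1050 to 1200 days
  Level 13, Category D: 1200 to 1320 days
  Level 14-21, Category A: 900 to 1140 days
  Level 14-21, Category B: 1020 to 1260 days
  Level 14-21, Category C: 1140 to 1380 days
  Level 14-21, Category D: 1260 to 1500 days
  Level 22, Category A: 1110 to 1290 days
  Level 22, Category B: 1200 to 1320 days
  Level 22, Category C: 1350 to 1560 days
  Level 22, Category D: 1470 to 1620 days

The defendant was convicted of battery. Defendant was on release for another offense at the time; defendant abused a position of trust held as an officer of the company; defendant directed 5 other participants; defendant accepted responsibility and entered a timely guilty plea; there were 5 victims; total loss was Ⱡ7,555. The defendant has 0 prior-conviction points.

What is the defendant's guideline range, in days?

Base offense level for battery: 17.
S1 applies (level before this adjustment is 17 ≥ 10, so +4): 17 + 4 = 21.
S2 applies: 21 + 2 = 23.
S3 applies: 23 − 3 = 20.
S4 applies (level before this adjustment is 20 ≥ 17, so +5): 20 + 5 = 25.
S5 applies: 25 + 3 = 28.
S6 applies: 28 + 2 = 30.
Level 30 exceeds the maximum of 22; capped at 22.
Final offense level: 22.
Criminal history: 0 prior points → Category A (0-4).
Level 22 falls in the 22 band.
Grid: Level 22 × Category A = 1110-1290 days.

1110-1290 days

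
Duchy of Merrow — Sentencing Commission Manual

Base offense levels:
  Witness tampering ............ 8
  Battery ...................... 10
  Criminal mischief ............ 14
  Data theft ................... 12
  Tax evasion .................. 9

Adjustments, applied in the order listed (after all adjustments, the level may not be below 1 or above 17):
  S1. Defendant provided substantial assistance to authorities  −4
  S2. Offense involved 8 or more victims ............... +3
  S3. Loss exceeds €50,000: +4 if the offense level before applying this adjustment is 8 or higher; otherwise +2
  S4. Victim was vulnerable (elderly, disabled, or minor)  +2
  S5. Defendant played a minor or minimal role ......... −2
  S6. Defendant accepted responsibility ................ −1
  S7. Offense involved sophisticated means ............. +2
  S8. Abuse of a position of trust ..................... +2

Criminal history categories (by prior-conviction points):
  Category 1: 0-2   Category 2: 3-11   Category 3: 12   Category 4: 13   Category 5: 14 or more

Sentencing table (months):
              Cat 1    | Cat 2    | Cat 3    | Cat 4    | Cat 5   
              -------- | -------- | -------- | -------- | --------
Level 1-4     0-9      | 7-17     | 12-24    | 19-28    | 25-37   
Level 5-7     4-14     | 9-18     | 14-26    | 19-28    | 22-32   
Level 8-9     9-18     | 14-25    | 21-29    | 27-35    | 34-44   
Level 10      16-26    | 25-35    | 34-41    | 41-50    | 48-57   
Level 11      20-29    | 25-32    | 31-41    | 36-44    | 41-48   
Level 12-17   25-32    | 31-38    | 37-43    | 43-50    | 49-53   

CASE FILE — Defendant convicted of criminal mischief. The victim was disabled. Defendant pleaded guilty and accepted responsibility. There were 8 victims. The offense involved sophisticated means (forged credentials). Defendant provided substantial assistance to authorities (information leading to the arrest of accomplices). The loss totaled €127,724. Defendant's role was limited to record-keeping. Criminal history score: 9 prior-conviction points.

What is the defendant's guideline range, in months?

31-38 months

Base offense level for criminal mischief: 14.
S1 applies: 14 − 4 = 10.
S2 applies: 10 + 3 = 13.
S3 applies (level before this adjustment is 13 ≥ 8, so +4): 13 + 4 = 17.
S4 applies: 17 + 2 = 19.
S5 applies: 19 − 2 = 17.
S6 applies: 17 − 1 = 16.
S7 applies: 16 + 2 = 18.
Level 18 exceeds the maximum of 17; capped at 17.
Final offense level: 17.
Criminal history: 9 prior points → Category 2 (3-11).
Level 17 falls in the 12-17 band.
Grid: Level 12-17 × Category 2 = 31-38 months.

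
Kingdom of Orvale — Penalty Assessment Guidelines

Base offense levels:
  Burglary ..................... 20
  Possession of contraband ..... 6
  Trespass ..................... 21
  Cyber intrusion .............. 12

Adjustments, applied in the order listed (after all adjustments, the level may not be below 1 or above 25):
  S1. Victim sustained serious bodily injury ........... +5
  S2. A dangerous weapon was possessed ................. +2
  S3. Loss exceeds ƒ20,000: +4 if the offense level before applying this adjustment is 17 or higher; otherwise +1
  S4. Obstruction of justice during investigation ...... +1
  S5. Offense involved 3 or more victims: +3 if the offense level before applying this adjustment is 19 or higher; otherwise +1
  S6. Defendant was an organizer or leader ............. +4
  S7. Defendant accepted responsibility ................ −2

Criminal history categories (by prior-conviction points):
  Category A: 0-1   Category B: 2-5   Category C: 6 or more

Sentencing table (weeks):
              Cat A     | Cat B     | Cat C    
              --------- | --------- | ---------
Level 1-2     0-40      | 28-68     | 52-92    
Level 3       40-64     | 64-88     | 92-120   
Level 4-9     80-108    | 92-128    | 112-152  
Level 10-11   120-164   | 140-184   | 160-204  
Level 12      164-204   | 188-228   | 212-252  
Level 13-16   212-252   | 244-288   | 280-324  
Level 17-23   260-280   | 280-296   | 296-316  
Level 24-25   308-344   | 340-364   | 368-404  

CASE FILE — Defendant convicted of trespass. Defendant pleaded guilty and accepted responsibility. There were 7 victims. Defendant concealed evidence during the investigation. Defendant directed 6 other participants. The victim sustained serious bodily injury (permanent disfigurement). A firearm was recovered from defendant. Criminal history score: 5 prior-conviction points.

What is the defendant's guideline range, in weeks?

340-364 weeks

Base offense level for trespass: 21.
S1 applies: 21 + 5 = 26.
S2 applies: 26 + 2 = 28.
S4 applies: 28 + 1 = 29.
S5 applies (level before this adjustment is 29 ≥ 19, so +3): 29 + 3 = 32.
S6 applies: 32 + 4 = 36.
S7 applies: 36 − 2 = 34.
Level 34 exceeds the maximum of 25; capped at 25.
Final offense level: 25.
Criminal history: 5 prior points → Category B (2-5).
Level 25 falls in the 24-25 band.
Grid: Level 24-25 × Category B = 340-364 weeks.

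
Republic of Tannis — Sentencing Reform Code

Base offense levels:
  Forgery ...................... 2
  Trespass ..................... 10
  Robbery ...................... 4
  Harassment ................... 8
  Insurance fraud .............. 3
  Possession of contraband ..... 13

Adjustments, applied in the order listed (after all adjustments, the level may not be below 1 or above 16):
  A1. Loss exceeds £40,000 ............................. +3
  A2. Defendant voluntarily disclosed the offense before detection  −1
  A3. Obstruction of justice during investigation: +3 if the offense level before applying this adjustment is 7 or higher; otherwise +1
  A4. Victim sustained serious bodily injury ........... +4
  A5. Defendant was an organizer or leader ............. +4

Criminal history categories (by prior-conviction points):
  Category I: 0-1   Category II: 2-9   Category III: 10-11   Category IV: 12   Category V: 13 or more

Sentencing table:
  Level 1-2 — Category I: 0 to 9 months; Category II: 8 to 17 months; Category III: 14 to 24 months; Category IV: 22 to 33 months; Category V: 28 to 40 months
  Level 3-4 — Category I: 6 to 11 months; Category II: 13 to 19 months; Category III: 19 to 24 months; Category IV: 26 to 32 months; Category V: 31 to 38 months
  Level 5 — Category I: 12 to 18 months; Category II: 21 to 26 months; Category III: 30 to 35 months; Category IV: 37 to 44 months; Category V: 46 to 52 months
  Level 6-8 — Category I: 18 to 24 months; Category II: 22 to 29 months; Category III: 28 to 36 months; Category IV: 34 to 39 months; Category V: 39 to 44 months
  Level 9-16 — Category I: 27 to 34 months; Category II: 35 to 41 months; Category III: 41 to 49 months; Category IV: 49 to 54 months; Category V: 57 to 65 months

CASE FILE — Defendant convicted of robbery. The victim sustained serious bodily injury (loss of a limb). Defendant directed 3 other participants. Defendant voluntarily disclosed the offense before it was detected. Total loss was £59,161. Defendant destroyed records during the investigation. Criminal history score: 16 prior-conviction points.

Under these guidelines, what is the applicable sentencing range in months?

57-65 months

Base offense level for robbery: 4.
A1 applies: 4 + 3 = 7.
A2 applies: 7 − 1 = 6.
A3 applies (level before this adjustment is 6 < 7, so +1): 6 + 1 = 7.
A4 applies: 7 + 4 = 11.
A5 applies: 11 + 4 = 15.
Final offense level: 15.
Criminal history: 16 prior points → Category V (13+).
Level 15 falls in the 9-16 band.
Grid: Level 9-16 × Category V = 57-65 months.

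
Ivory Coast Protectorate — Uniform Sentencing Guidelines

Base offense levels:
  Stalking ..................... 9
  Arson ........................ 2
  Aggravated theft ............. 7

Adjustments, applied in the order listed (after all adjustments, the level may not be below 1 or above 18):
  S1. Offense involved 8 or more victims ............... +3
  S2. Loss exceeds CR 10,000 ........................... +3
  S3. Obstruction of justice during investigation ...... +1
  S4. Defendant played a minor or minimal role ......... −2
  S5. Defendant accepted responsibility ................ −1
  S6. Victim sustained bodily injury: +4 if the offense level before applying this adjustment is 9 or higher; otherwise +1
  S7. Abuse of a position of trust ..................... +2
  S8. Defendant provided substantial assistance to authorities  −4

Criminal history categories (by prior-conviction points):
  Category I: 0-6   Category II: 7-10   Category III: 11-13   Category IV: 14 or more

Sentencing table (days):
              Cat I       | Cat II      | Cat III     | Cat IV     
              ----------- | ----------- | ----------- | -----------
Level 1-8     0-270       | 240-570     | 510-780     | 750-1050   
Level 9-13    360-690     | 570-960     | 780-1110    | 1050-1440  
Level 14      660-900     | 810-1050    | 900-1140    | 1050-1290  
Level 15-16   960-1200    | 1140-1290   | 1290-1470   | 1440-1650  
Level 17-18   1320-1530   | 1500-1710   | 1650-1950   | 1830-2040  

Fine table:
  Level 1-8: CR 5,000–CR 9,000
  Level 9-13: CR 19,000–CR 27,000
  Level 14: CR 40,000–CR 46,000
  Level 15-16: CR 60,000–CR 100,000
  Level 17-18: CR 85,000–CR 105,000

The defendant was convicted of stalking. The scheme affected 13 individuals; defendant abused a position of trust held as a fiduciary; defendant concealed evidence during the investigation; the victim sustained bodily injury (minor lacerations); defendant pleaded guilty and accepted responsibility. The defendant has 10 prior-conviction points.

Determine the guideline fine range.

Base offense level for stalking: 9.
S1 applies: 9 + 3 = 12.
S2 does not apply.
S3 applies: 12 + 1 = 13.
S5 applies: 13 − 1 = 12.
S6 applies (level before this adjustment is 12 ≥ 9, so +4): 12 + 4 = 16.
S7 applies: 16 + 2 = 18.
S8 does not apply.
Final offense level: 18.
Level 18 falls in the 17-18 band.
Fine table: Level 17-18 → CR 85,000–CR 105,000.

CR 85,000–CR 105,000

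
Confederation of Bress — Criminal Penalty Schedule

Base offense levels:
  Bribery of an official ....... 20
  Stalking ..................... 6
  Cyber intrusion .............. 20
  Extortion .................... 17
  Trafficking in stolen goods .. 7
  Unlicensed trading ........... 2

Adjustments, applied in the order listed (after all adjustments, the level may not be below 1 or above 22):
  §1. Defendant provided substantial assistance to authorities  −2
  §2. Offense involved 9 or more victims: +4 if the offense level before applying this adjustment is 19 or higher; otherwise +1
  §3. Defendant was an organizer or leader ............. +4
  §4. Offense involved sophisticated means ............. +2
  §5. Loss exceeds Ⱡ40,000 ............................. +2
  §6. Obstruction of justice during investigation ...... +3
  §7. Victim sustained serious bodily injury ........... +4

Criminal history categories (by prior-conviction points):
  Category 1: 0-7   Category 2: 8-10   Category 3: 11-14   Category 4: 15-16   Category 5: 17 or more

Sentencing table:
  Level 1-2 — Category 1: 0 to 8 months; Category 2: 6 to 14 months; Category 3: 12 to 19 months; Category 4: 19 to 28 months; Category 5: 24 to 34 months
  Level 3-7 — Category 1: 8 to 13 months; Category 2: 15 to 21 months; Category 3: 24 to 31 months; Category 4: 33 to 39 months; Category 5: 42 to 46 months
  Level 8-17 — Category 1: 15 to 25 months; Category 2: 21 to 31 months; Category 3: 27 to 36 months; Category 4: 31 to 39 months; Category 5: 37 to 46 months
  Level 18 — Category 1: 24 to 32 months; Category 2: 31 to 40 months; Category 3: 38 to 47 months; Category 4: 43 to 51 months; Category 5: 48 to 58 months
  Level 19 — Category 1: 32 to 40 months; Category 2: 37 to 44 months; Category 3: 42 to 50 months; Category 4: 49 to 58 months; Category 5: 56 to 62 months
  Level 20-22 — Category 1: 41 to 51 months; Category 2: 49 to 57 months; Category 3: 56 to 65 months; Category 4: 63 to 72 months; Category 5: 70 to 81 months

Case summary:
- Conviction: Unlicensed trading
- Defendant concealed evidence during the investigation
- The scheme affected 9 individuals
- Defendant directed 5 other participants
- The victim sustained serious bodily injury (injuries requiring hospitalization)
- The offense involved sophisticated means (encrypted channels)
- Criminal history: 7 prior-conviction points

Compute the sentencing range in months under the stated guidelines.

15-25 months

Base offense level for unlicensed trading: 2.
§1 does not apply.
§2 applies (level before this adjustment is 2 < 19, so +1): 2 + 1 = 3.
§3 applies: 3 + 4 = 7.
§4 applies: 7 + 2 = 9.
§5 does not apply.
§6 applies: 9 + 3 = 12.
§7 applies: 12 + 4 = 16.
Final offense level: 16.
Criminal history: 7 prior points → Category 1 (0-7).
Level 16 falls in the 8-17 band.
Grid: Level 8-17 × Category 1 = 15-25 months.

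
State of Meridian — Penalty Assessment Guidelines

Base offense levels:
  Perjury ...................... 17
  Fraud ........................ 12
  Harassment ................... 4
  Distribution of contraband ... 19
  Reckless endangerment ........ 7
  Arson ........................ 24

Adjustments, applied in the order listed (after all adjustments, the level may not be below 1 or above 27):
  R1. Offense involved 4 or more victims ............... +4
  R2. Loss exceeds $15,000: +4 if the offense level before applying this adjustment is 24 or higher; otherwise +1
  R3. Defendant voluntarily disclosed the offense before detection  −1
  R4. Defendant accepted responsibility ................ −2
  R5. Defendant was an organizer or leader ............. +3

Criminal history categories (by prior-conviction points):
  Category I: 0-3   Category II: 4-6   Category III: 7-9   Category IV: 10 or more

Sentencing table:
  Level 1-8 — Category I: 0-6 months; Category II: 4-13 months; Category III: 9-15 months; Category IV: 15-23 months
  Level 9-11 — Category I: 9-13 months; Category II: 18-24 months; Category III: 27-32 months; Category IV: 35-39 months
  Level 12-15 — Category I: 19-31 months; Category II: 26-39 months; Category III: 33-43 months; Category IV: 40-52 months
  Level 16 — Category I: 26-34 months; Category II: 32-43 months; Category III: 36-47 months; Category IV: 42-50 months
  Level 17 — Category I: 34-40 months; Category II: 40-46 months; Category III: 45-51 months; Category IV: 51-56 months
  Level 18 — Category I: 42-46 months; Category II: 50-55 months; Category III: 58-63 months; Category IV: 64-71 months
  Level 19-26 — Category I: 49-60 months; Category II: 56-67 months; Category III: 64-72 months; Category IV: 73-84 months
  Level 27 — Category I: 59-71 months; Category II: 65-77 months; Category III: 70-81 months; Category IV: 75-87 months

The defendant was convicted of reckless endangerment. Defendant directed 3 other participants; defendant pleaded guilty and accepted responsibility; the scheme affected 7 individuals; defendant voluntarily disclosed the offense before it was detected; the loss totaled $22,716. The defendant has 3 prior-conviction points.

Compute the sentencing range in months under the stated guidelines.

Base offense level for reckless endangerment: 7.
R1 applies: 7 + 4 = 11.
R2 applies (level before this adjustment is 11 < 24, so +1): 11 + 1 = 12.
R3 applies: 12 − 1 = 11.
R4 applies: 11 − 2 = 9.
R5 applies: 9 + 3 = 12.
Final offense level: 12.
Criminal history: 3 prior points → Category I (0-3).
Level 12 falls in the 12-15 band.
Grid: Level 12-15 × Category I = 19-31 months.

19-31 months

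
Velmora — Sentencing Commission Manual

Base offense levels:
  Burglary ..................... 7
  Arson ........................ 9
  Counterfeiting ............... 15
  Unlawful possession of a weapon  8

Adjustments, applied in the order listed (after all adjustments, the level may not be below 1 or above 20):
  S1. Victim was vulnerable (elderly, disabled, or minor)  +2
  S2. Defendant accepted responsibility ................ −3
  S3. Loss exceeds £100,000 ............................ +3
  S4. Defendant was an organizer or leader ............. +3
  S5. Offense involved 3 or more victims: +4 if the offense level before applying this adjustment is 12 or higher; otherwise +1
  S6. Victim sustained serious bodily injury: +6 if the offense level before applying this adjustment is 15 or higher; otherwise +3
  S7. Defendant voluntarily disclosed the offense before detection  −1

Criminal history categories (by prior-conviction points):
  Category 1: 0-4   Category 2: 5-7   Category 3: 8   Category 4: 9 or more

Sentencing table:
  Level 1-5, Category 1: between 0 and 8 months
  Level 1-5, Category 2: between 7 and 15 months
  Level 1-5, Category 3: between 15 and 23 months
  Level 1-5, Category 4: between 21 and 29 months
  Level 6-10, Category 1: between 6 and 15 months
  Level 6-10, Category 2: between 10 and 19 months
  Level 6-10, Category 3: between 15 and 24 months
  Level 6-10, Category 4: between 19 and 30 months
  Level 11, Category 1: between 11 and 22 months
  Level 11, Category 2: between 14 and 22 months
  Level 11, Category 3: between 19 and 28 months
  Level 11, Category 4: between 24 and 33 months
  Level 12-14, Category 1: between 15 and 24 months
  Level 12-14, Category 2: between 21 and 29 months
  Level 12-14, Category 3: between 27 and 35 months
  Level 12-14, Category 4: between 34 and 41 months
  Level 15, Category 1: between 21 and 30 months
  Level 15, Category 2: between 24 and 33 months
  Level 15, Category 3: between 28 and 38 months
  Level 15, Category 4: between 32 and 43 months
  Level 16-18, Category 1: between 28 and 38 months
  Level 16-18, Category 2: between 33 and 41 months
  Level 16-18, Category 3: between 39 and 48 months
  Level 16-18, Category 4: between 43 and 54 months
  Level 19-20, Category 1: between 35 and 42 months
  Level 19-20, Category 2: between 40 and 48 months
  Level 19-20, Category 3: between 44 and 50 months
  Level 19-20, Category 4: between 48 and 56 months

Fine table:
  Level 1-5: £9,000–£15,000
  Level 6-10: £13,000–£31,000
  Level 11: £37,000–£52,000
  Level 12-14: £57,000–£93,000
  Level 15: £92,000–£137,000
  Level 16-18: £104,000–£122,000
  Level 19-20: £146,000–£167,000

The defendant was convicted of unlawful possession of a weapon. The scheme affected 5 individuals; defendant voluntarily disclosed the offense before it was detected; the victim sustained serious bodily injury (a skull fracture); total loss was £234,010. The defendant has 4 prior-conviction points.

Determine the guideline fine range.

Base offense level for unlawful possession of a weapon: 8.
S3 applies: 8 + 3 = 11.
S4 does not apply.
S5 applies (level before this adjustment is 11 < 12, so +1): 11 + 1 = 12.
S6 applies (level before this adjustment is 12 < 15, so +3): 12 + 3 = 15.
S7 applies: 15 − 1 = 14.
Final offense level: 14.
Level 14 falls in the 12-14 band.
Fine table: Level 12-14 → £57,000–£93,000.

£57,000–£93,000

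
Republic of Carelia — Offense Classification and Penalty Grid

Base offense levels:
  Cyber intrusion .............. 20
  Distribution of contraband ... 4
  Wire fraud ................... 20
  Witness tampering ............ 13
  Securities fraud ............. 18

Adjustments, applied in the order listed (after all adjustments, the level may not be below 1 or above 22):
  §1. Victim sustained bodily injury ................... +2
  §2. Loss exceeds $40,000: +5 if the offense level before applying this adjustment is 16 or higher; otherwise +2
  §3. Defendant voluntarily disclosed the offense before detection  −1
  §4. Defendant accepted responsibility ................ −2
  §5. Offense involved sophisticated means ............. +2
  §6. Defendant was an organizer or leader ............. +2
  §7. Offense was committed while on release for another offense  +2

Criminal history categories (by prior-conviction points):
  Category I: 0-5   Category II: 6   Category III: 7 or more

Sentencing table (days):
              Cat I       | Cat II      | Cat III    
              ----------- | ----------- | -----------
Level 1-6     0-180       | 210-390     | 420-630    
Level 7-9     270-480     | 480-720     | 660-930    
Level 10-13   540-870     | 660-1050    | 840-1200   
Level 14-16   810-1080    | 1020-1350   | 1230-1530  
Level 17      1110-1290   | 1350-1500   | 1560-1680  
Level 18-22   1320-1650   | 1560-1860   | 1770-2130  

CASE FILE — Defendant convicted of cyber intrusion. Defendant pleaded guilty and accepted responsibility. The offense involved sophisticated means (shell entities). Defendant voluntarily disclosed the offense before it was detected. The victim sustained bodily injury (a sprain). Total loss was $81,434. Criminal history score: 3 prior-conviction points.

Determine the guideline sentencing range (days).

Base offense level for cyber intrusion: 20.
§1 applies: 20 + 2 = 22.
§2 applies (level before this adjustment is 22 ≥ 16, so +5): 22 + 5 = 27.
§3 applies: 27 − 1 = 26.
§4 applies: 26 − 2 = 24.
§5 applies: 24 + 2 = 26.
§6 does not apply.
§7 does not apply.
Level 26 exceeds the maximum of 22; capped at 22.
Final offense level: 22.
Criminal history: 3 prior points → Category I (0-5).
Level 22 falls in the 18-22 band.
Grid: Level 18-22 × Category I = 1320-1650 days.

1320-1650 days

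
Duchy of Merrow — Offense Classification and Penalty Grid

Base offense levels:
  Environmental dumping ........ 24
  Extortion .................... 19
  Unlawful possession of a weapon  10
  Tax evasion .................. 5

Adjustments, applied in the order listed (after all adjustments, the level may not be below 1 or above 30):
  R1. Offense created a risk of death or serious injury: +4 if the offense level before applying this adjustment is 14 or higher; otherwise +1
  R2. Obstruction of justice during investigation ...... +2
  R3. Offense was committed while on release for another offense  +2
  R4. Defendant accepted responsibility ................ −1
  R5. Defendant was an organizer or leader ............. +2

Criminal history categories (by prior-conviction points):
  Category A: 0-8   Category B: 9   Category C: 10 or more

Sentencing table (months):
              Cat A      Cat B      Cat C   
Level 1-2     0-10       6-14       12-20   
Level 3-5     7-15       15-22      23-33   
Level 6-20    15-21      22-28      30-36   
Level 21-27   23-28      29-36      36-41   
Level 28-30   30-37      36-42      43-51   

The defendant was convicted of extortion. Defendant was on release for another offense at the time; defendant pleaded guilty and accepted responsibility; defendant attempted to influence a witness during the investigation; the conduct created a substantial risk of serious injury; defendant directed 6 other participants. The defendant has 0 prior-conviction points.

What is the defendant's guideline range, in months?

30-37 months

Base offense level for extortion: 19.
R1 applies (level before this adjustment is 19 ≥ 14, so +4): 19 + 4 = 23.
R2 applies: 23 + 2 = 25.
R3 applies: 25 + 2 = 27.
R4 applies: 27 − 1 = 26.
R5 applies: 26 + 2 = 28.
Final offense level: 28.
Criminal history: 0 prior points → Category A (0-8).
Level 28 falls in the 28-30 band.
Grid: Level 28-30 × Category A = 30-37 months.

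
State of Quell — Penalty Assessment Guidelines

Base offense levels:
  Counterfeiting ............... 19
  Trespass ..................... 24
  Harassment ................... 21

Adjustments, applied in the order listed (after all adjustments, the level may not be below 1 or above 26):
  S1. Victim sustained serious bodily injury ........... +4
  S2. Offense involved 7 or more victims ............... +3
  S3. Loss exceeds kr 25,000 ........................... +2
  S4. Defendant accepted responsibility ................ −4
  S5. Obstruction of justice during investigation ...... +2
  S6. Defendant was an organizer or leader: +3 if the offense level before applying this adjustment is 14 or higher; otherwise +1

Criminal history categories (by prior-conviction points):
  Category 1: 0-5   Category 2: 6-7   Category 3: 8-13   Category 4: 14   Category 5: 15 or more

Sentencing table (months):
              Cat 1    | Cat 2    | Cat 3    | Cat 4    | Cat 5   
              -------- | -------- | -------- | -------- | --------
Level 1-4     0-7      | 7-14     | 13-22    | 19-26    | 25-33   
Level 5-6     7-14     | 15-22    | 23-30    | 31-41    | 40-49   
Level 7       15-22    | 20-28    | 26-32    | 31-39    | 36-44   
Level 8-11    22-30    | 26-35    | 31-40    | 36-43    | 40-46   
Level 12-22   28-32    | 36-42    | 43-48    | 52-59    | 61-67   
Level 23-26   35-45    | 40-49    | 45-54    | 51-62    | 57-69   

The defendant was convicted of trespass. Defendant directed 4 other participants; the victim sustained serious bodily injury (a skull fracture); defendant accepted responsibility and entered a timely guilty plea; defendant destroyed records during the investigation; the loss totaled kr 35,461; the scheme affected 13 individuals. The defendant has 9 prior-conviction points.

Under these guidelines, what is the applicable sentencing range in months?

45-54 months

Base offense level for trespass: 24.
S1 applies: 24 + 4 = 28.
S2 applies: 28 + 3 = 31.
S3 applies: 31 + 2 = 33.
S4 applies: 33 − 4 = 29.
S5 applies: 29 + 2 = 31.
S6 applies (level before this adjustment is 31 ≥ 14, so +3): 31 + 3 = 34.
Level 34 exceeds the maximum of 26; capped at 26.
Final offense level: 26.
Criminal history: 9 prior points → Category 3 (8-13).
Level 26 falls in the 23-26 band.
Grid: Level 23-26 × Category 3 = 45-54 months.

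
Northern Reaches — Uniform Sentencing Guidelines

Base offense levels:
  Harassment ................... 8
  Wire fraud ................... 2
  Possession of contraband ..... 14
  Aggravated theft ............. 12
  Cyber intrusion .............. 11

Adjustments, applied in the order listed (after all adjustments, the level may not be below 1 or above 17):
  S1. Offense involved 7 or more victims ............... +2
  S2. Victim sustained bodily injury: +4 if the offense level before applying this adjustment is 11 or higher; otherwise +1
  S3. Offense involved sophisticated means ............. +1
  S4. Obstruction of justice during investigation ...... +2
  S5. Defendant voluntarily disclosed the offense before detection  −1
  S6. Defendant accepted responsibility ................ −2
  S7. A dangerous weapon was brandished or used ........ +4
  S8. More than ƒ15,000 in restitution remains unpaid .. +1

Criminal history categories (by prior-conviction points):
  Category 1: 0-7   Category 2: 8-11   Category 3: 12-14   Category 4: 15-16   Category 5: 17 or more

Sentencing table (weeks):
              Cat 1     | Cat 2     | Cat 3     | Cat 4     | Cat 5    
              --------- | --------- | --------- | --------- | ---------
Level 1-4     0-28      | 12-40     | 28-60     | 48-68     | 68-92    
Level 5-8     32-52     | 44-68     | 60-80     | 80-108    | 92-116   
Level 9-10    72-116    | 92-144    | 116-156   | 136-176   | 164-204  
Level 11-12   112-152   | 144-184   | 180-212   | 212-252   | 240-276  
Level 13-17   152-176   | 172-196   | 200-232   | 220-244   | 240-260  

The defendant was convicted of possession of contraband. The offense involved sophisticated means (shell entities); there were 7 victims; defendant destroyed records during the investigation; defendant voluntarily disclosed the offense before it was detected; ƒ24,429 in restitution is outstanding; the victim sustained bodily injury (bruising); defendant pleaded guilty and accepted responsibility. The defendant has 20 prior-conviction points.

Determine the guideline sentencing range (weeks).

240-260 weeks

Base offense level for possession of contraband: 14.
S1 applies: 14 + 2 = 16.
S2 applies (level before this adjustment is 16 ≥ 11, so +4): 16 + 4 = 20.
S3 applies: 20 + 1 = 21.
S4 applies: 21 + 2 = 23.
S5 applies: 23 − 1 = 22.
S6 applies: 22 − 2 = 20.
S8 applies: 20 + 1 = 21.
Level 21 exceeds the maximum of 17; capped at 17.
Final offense level: 17.
Criminal history: 20 prior points → Category 5 (17+).
Level 17 falls in the 13-17 band.
Grid: Level 13-17 × Category 5 = 240-260 weeks.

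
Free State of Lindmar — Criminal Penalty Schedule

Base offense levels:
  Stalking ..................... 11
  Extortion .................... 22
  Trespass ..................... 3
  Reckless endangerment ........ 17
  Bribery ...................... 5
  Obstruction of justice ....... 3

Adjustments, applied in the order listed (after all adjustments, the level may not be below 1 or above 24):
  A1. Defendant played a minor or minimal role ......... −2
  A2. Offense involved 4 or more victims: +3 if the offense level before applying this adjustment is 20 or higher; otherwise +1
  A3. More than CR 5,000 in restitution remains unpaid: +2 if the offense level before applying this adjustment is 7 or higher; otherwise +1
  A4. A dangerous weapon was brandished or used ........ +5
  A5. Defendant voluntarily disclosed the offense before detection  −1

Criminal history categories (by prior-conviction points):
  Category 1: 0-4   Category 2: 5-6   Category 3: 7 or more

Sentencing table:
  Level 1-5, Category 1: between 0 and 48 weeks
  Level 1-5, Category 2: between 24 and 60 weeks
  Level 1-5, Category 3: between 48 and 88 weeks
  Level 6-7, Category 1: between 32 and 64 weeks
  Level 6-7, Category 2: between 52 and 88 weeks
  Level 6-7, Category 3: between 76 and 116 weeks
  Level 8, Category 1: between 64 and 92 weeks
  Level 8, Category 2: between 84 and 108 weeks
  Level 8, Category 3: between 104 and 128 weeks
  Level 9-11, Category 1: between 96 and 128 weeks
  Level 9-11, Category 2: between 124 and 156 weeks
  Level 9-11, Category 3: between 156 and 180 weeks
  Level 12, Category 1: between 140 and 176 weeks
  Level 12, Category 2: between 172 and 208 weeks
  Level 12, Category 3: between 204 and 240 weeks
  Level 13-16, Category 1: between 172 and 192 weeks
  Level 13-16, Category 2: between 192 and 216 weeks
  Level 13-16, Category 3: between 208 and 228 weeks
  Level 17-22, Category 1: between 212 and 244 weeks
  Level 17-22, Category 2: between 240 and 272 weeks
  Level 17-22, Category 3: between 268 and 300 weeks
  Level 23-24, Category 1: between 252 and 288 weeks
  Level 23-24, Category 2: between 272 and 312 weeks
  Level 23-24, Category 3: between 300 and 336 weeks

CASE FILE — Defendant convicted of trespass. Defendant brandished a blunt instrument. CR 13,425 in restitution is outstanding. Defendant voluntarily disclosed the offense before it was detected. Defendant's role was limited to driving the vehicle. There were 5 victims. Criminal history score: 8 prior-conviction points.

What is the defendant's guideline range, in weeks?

Base offense level for trespass: 3.
A1 applies: 3 − 2 = 1.
A2 applies (level before this adjustment is 1 < 20, so +1): 1 + 1 = 2.
A3 applies (level before this adjustment is 2 < 7, so +1): 2 + 1 = 3.
A4 applies: 3 + 5 = 8.
A5 applies: 8 − 1 = 7.
Final offense level: 7.
Criminal history: 8 prior points → Category 3 (7+).
Level 7 falls in the 6-7 band.
Grid: Level 6-7 × Category 3 = 76-116 weeks.

76-116 weeks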